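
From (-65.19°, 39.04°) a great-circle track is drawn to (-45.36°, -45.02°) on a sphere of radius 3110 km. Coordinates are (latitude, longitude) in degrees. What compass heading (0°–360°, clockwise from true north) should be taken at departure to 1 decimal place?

With φ₁ = -1.1378, φ₂ = -0.7917, Δλ = -1.4671 rad, the forward-azimuth formula gives
θ = atan2( sin Δλ cos φ₂ , cos φ₁ sin φ₂ − sin φ₁ cos φ₂ cos Δλ ) = atan2(-0.6989, -0.2326) = -108.41°.
Adding 360° brings this into [0°, 360°): 251.6°.

251.6°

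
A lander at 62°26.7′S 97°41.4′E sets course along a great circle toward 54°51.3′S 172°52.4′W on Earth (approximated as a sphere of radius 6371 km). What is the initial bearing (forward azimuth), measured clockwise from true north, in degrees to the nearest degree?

123°

With φ₁ = -1.0899, φ₂ = -0.9574, Δλ = 1.5610 rad, the forward-azimuth formula gives
θ = atan2( sin Δλ cos φ₂ , cos φ₁ sin φ₂ − sin φ₁ cos φ₂ cos Δλ ) = atan2(0.5756, -0.3732) = 122.96°.
So the initial bearing is 123°.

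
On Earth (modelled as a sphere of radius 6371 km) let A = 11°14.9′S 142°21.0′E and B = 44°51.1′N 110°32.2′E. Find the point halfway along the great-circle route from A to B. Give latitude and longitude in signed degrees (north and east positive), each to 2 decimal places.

The central angle between A and B is δ = 1.1003 rad.
With f = 0.5, the slerp weights are sin((1−f)δ)/sin δ = 0.5866 and sin(fδ)/sin δ = 0.5866.
Weighted sum of the unit vectors: (0.5866)·(-0.7765,0.5991,-0.1951) + (0.5866)·(-0.2487,0.6639,0.7053) = (-0.6014, 0.7408, 0.2993).
Converting back: φ = atan2(z, √(x²+y²)) = 17.41°, λ = atan2(y, x) = 129.07°.

17.41°, 129.07°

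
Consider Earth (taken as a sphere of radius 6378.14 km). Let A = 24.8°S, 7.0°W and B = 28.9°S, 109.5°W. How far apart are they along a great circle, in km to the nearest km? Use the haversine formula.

9823 km

In radians: φ₁ = -0.4328, φ₂ = -0.5044, Δλ = -102.500° = -1.7890 rad.
Haversine: a = sin²(Δφ/2) + cos φ₁ cos φ₂ sin²(Δλ/2) = 0.0013 + (0.9078)(0.8755)(0.6082) = 0.48465.
Central angle c = 2·arcsin(√a) = 1.54009 rad.
Distance = R·c = 6378.14 × 1.5401 ≈ 9823 km.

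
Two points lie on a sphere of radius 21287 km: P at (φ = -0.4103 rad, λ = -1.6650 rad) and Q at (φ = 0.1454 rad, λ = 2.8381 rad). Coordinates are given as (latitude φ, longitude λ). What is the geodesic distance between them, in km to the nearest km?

38735 km

With latitudes φ₁ = -23.508°, φ₂ = 8.331° and longitude difference Δλ = -101.991°:
Haversine: a = sin²(Δφ/2) + cos φ₁ cos φ₂ sin²(Δλ/2) = 0.0752 + (0.9170)(0.9894)(0.6039) = 0.62315.
Central angle c = 2·arcsin(√a) = 1.81966 rad.
Distance = R·c = 21287 × 1.8197 ≈ 38735 km.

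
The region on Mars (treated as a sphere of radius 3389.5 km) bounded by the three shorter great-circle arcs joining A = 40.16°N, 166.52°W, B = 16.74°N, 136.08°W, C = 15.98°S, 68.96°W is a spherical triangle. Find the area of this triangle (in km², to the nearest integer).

Side lengths (central angles): a = 1.2884, b = 1.8486, c = 0.6151 rad; semiperimeter s = 1.8760.
By l'Huilier's theorem, tan(E/4) = √[tan(s/2) tan((s−a)/2) tan((s−b)/2) tan((s−c)/2)], giving spherical excess E = 0.2568 rad.
Area = E·R² = 0.2568 × (3389.5)² ≈ 2950613 km².

2950613 km²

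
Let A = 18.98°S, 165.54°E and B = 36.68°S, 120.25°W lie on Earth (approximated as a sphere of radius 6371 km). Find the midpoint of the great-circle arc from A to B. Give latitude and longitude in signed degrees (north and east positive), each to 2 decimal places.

-33.45°, -160.91°

Central angle δ = 1.1586 rad. Interpolating on the sphere with fraction f = 0.5:
P = [sin((1−f)δ)·A + sin(fδ)·B] / sin δ = 0.5975·A + 0.5975·B in Cartesian coordinates,
giving P = (-0.7885, -0.2728, -0.5512), i.e. latitude -33.45°, longitude -160.91°.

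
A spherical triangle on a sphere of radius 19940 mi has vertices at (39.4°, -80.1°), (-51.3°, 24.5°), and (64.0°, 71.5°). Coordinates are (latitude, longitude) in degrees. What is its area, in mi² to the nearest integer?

Side lengths (central angles): a = 2.1112, b = 1.2948, c = 2.2359 rad; semiperimeter s = 2.8210.
By l'Huilier's theorem, tan(E/4) = √[tan(s/2) tan((s−a)/2) tan((s−b)/2) tan((s−c)/2)], giving spherical excess E = 2.7291 rad.
Area = E·R² = 2.7291 × (19940)² ≈ 1085099332 mi².

1085099332 mi²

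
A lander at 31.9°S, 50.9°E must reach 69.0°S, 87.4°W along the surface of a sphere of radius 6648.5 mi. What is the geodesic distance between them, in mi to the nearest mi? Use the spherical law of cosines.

8652 mi

Let φ₁ = -0.5568 rad, φ₂ = -1.2043 rad, and Δλ = -2.4138 rad.
cos c = sin φ₁ sin φ₂ + cos φ₁ cos φ₂ cos Δλ = (-0.5284)(-0.9336) + (0.8490)(0.3584)(-0.7466) = 0.26618,
so c = arccos(0.26618) = 1.30137 rad.
Distance = R·c = 6648.5 × 1.3014 ≈ 8652 mi.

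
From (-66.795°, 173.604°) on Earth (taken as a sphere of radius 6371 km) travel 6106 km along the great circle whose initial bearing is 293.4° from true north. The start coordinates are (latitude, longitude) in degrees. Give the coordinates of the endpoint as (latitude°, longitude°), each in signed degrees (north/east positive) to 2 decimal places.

-23.60°, 118.57°

Angular distance δ = d/R = 6106/6371 = 0.95841 rad; initial bearing θ = 5.1208 rad.
sin φ₂ = sin φ₁ cos δ + cos φ₁ sin δ cos θ = (-0.9191)(0.5748) + (0.3940)(0.8183)(0.3971) = -0.4003, so φ₂ = -23.60°.
Δλ = atan2(sin θ sin δ cos φ₁, cos δ − sin φ₁ sin φ₂) = atan2(-0.2959, 0.2069) = -55.034°.
λ₂ = 173.604° − 55.034° = 118.57°.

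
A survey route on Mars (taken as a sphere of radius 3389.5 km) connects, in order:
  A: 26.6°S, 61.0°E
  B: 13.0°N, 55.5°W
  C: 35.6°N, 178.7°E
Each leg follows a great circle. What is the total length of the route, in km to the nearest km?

13531 km

Leg A→B: central angle 2.0823 rad, distance 7057.9 km.
Leg B→C: central angle 1.9097 rad, distance 6473.1 km.
Total: 7057.9 + 6473.1 ≈ 13531 km.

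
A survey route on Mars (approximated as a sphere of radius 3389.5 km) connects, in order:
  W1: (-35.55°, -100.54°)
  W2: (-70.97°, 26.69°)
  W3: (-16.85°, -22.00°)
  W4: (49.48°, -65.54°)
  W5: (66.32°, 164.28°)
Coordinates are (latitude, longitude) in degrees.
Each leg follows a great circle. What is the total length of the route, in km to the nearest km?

Leg W1→W2: central angle 1.1711 rad, distance 3969.5 km.
Leg W2→W3: central angle 1.0701 rad, distance 3627.1 km.
Leg W3→W4: central angle 1.3383 rad, distance 4536.2 km.
Leg W4→W5: central angle 1.0148 rad, distance 3439.6 km.
Total: 3969.5 + 3627.1 + 4536.2 + 3439.6 ≈ 15572 km.

15572 km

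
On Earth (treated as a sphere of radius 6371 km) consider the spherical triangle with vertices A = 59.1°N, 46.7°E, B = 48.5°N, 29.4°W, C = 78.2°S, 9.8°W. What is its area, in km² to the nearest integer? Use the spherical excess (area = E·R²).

Side lengths (central angles): a = 2.2212, b = 2.4686, c = 0.7606 rad; semiperimeter s = 2.7252.
By l'Huilier's theorem, tan(E/4) = √[tan(s/2) tan((s−a)/2) tan((s−b)/2) tan((s−c)/2)], giving spherical excess E = 1.8076 rad.
Area = E·R² = 1.8076 × (6371)² ≈ 73368469 km².

73368469 km²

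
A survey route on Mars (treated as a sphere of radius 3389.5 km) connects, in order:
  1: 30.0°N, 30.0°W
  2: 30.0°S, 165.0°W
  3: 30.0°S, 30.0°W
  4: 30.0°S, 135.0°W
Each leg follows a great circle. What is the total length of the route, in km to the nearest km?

19780 km

Leg 1→2: central angle 2.4660 rad, distance 8358.5 km.
Leg 2→3: central angle 1.8549 rad, distance 6287.3 km.
Leg 3→4: central angle 1.5149 rad, distance 5134.7 km.
Total: 8358.5 + 6287.3 + 5134.7 ≈ 19780 km.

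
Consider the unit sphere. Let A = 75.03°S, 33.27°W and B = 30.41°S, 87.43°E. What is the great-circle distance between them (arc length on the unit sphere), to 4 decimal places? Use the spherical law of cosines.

Let φ₁ = -1.3095 rad, φ₂ = -0.5308 rad, and Δλ = 2.1066 rad.
cos c = sin φ₁ sin φ₂ + cos φ₁ cos φ₂ cos Δλ = (-0.9661)(-0.5062) + (0.2583)(0.8624)(-0.5105) = 0.37527,
so c = arccos(0.37527) = 1.18611 rad.
On the unit sphere the arc length equals the central angle: 1.1861.

1.1861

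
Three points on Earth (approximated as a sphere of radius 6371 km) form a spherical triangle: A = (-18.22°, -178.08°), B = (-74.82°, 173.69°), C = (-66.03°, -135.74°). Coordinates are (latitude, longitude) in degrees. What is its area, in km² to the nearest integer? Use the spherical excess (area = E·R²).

Side lengths (central angles): a = 0.3193, b = 0.9632, c = 0.9909 rad; semiperimeter s = 1.1367.
By l'Huilier's theorem, tan(E/4) = √[tan(s/2) tan((s−a)/2) tan((s−b)/2) tan((s−c)/2)], giving spherical excess E = 0.1676 rad.
Area = E·R² = 0.1676 × (6371)² ≈ 6801634 km².

6801634 km²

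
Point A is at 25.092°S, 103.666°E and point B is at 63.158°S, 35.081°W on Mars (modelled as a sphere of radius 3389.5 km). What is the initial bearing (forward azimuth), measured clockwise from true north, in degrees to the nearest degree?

197°

With φ₁ = -0.4379, φ₂ = -1.1023, Δλ = -2.4216 rad, the forward-azimuth formula gives
θ = atan2( sin Δλ cos φ₂ , cos φ₁ sin φ₂ − sin φ₁ cos φ₂ cos Δλ ) = atan2(-0.2977, -0.9520) = -162.63°.
Adding 360° brings this into [0°, 360°): 197°.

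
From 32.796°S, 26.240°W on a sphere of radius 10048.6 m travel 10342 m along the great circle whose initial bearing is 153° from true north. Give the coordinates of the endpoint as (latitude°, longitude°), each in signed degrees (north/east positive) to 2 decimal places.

Angular distance δ = d/R = 10342/10048.6 = 1.02920 rad; initial bearing θ = 2.6704 rad.
sin φ₂ = sin φ₁ cos δ + cos φ₁ sin δ cos θ = (-0.5416)(0.5155) + (0.8406)(0.8569)(-0.8910) = -0.9210, so φ₂ = -67.08°.
Δλ = atan2(sin θ sin δ cos φ₁, cos δ − sin φ₁ sin φ₂) = atan2(0.3270, 0.0166) = 87.087°.
λ₂ = -26.240° + 87.087° = 60.85°.

-67.08°, 60.85°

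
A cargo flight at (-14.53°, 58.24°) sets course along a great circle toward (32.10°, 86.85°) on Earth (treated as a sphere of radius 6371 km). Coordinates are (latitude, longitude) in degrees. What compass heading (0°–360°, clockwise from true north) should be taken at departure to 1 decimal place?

Δλ = 28.610° = 0.4993 rad.
y = sin Δλ · cos φ₂ = (0.4788)(0.8471) = 0.4056
x = cos φ₁ sin φ₂ − sin φ₁ cos φ₂ cos Δλ = (0.9680)(0.5314) − (-0.2509)(0.8471)(0.8779) = 0.7010
θ = atan2(y, x) = 30.06°, so the bearing is 30.1°.

30.1°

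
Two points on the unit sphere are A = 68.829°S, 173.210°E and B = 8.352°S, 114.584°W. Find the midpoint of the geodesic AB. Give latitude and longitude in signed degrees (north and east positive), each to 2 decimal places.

-43.09°, -131.95°

Central angle δ = 1.3236 rad. Interpolating on the sphere with fraction f = 0.5:
P = [sin((1−f)δ)·A + sin(fδ)·B] / sin δ = 0.6338·A + 0.6338·B in Cartesian coordinates,
giving P = (-0.4882, -0.5432, -0.6831), i.e. latitude -43.09°, longitude -131.95°.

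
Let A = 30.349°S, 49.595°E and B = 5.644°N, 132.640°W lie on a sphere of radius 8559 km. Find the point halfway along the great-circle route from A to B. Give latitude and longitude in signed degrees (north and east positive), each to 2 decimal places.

The central angle between A and B is δ = 2.7088 rad.
With f = 0.5, the slerp weights are sin((1−f)δ)/sin δ = 2.3290 and sin(fδ)/sin δ = 2.3290.
Weighted sum of the unit vectors: (2.3290)·(0.5594,0.6571,-0.5053) + (2.3290)·(-0.6741,-0.7321,0.0983) = (-0.2672, -0.1745, -0.9477).
Converting back: φ = atan2(z, √(x²+y²)) = -71.39°, λ = atan2(y, x) = -146.86°.

-71.39°, -146.86°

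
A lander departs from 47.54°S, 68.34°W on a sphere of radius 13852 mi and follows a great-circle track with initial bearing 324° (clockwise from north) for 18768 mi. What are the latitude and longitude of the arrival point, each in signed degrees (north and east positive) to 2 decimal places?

Angular distance δ = d/R = 18768/13852 = 1.35489 rad; initial bearing θ = 5.6549 rad.
sin φ₂ = sin φ₁ cos δ + cos φ₁ sin δ cos θ = (-0.7377)(0.2142) + (0.6751)(0.9768)(0.8090) = 0.3754, so φ₂ = 22.05°.
Δλ = atan2(sin θ sin δ cos φ₁, cos δ − sin φ₁ sin φ₂) = atan2(-0.3876, 0.4912) = -38.276°.
λ₂ = -68.340° − 38.276° = -106.62°.

22.05°, -106.62°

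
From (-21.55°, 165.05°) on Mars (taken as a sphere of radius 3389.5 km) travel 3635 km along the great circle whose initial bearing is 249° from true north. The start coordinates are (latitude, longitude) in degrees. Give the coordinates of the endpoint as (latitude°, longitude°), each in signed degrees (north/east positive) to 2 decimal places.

Angular distance δ = d/R = 3635/3389.5 = 1.07243 rad; initial bearing θ = 4.3459 rad.
sin φ₂ = sin φ₁ cos δ + cos φ₁ sin δ cos θ = (-0.3673)(0.4780) + (0.9301)(0.8784)(-0.3584) = -0.4683, so φ₂ = -27.93°.
Δλ = atan2(sin θ sin δ cos φ₁, cos δ − sin φ₁ sin φ₂) = atan2(-0.7627, 0.3060) = -68.142°.
λ₂ = 165.050° − 68.142° = 96.91°.

-27.93°, 96.91°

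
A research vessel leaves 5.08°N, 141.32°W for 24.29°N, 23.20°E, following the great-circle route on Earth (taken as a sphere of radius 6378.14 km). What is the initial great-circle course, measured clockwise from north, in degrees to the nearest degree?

27°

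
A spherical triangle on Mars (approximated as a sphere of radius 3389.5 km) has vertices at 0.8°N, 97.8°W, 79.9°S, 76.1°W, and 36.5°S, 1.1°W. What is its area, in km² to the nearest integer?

Side lengths (central angles): a = 0.8994, b = 1.6731, c = 1.4211 rad; semiperimeter s = 1.9968.
By l'Huilier's theorem, tan(E/4) = √[tan(s/2) tan((s−a)/2) tan((s−b)/2) tan((s−c)/2)], giving spherical excess E = 0.8438 rad.
Area = E·R² = 0.8438 × (3389.5)² ≈ 9694570 km².

9694570 km²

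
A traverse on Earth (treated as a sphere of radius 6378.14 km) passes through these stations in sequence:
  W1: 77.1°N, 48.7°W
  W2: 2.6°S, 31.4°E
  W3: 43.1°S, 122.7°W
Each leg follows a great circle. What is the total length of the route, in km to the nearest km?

24382 km

Leg W1→W2: central angle 1.5767 rad, distance 10056.2 km.
Leg W2→W3: central angle 2.2461 rad, distance 14326.1 km.
Total: 10056.2 + 14326.1 ≈ 24382 km.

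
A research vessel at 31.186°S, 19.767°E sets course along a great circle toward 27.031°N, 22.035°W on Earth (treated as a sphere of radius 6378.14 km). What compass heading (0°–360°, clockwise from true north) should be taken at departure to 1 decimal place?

321.0°

With φ₁ = -0.5443, φ₂ = 0.4718, Δλ = -0.7296 rad, the forward-azimuth formula gives
θ = atan2( sin Δλ cos φ₂ , cos φ₁ sin φ₂ − sin φ₁ cos φ₂ cos Δλ ) = atan2(-0.5937, 0.7326) = -39.02°.
Adding 360° brings this into [0°, 360°): 321.0°.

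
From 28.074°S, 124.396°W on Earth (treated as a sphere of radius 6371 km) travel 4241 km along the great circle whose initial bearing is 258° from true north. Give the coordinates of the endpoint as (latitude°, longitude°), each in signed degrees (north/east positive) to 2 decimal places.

-28.91°, -168.03°

Angular distance δ = d/R = 4241/6371 = 0.66567 rad; initial bearing θ = 4.5029 rad.
sin φ₂ = sin φ₁ cos δ + cos φ₁ sin δ cos θ = (-0.4706)(0.7865) + (0.8823)(0.6176)(-0.2079) = -0.4834, so φ₂ = -28.91°.
Δλ = atan2(sin θ sin δ cos φ₁, cos δ − sin φ₁ sin φ₂) = atan2(-0.5330, 0.5590) = -43.637°.
λ₂ = -124.396° − 43.637° = -168.03°.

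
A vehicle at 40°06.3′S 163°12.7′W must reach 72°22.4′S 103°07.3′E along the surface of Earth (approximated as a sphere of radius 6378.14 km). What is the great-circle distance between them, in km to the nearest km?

In radians: φ₁ = -0.7000, φ₂ = -1.2632, Δλ = -93.667° = -1.6348 rad.
cos c = sin φ₁ sin φ₂ + cos φ₁ cos φ₂ cos Δλ = (-0.6442)(-0.9530) + (0.7649)(0.3028)(-0.0640) = 0.59913,
so c = arccos(0.59913) = 0.92838 rad.
Distance = R·c = 6378.14 × 0.9284 ≈ 5921 km.

5921 km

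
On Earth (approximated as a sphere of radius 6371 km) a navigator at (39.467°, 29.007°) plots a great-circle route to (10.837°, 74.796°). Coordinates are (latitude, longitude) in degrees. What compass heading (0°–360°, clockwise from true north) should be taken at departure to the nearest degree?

112°

Δλ = 45.789° = 0.7992 rad.
y = sin Δλ · cos φ₂ = (0.7168)(0.9822) = 0.7040
x = cos φ₁ sin φ₂ − sin φ₁ cos φ₂ cos Δλ = (0.7720)(0.1880) − (0.6356)(0.9822)(0.6973) = -0.2902
θ = atan2(y, x) = 112.40°, so the bearing is 112°.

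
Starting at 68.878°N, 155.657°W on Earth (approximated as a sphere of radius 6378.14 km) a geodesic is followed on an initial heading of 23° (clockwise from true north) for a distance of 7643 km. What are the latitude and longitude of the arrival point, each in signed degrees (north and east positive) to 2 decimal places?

Angular distance δ = d/R = 7643/6378.14 = 1.19831 rad; initial bearing θ = 0.4014 rad.
sin φ₂ = sin φ₁ cos δ + cos φ₁ sin δ cos θ = (0.9328)(0.3639) + (0.3604)(0.9314)(0.9205) = 0.6484, so φ₂ = 40.42°.
Δλ = atan2(sin θ sin δ cos φ₁, cos δ − sin φ₁ sin φ₂) = atan2(0.1311, -0.2409) = 151.441°.
λ₂ = -155.657° + 151.441° = -4.22°.

40.42°, -4.22°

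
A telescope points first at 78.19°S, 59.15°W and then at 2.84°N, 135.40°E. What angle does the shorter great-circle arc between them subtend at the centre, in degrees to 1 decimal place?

In radians: φ₁ = -1.3647, φ₂ = 0.0496, Δλ = -165.450° = -2.8876 rad.
Haversine: a = sin²(Δφ/2) + cos φ₁ cos φ₂ sin²(Δλ/2) = 0.4220 + (0.2047)(0.9988)(0.9840) = 0.62318.
Central angle c = 2·arcsin(√a) = 1.81972 rad.
So the angular separation is 104.3°.

104.3°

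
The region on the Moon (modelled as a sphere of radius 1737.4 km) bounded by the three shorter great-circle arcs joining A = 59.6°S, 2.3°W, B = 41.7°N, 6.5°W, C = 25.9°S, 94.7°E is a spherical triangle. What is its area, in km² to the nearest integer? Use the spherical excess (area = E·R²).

Side lengths (central angles): a = 2.0054, b = 1.2437, c = 1.7691 rad; semiperimeter s = 2.5091.
By l'Huilier's theorem, tan(E/4) = √[tan(s/2) tan((s−a)/2) tan((s−b)/2) tan((s−c)/2)], giving spherical excess E = 1.7669 rad.
Area = E·R² = 1.7669 × (1737.4)² ≈ 5333517 km².

5333517 km²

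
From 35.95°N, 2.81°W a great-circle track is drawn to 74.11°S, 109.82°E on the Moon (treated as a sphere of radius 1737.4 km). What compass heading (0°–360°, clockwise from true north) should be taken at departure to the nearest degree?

Δλ = 112.630° = 1.9658 rad.
y = sin Δλ · cos φ₂ = (0.9230)(0.2738) = 0.2527
x = cos φ₁ sin φ₂ − sin φ₁ cos φ₂ cos Δλ = (0.8095)(-0.9618) − (0.5871)(0.2738)(-0.3848) = -0.7167
θ = atan2(y, x) = 160.58°, so the bearing is 161°.

161°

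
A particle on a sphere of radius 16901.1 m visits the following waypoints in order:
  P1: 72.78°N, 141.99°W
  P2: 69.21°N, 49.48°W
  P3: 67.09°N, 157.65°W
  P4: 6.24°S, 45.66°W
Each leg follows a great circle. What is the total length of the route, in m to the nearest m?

Leg P1→P2: central angle 0.4770 rad, distance 8061.7 m.
Leg P2→P3: central angle 0.6128 rad, distance 10356.6 m.
Leg P3→P4: central angle 1.8183 rad, distance 30731.9 m.
Total: 8061.7 + 10356.6 + 30731.9 ≈ 49150 m.

49150 m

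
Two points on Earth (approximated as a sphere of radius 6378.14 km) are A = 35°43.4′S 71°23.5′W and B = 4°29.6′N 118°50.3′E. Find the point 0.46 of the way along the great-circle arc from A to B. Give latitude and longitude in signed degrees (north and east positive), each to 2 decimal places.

The central angle between A and B is δ = 2.5722 rad.
With f = 0.46, the slerp weights are sin((1−f)δ)/sin δ = 1.8243 and sin(fδ)/sin δ = 1.7173.
Weighted sum of the unit vectors: (1.8243)·(0.2591,-0.7694,-0.5839) + (1.7173)·(-0.4809,0.8733,0.0783) = (-0.3532, 0.0961, -0.9306).
Converting back: φ = atan2(z, √(x²+y²)) = -68.53°, λ = atan2(y, x) = 164.78°.

-68.53°, 164.78°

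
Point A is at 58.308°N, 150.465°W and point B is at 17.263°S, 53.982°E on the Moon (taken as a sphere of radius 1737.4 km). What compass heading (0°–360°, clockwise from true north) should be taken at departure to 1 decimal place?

325.9°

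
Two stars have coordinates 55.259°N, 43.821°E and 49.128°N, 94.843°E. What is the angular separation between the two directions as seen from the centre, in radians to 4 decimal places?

With latitudes φ₁ = 55.259°, φ₂ = 49.128° and longitude difference Δλ = 51.022°:
Haversine: a = sin²(Δφ/2) + cos φ₁ cos φ₂ sin²(Δλ/2) = 0.0029 + (0.5699)(0.6544)(0.1855) = 0.07203.
Central angle c = 2·arcsin(√a) = 0.54343 rad.
So the angular separation is 0.5434 rad.

0.5434 rad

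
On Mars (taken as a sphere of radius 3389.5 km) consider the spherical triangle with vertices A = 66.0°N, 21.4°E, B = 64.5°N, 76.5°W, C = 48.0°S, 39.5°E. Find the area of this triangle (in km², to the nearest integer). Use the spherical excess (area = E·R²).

10573913 km²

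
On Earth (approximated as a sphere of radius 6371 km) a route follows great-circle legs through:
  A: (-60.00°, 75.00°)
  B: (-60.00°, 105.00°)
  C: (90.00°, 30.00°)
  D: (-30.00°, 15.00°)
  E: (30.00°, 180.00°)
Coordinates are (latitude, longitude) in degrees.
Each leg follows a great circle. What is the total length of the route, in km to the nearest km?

50248 km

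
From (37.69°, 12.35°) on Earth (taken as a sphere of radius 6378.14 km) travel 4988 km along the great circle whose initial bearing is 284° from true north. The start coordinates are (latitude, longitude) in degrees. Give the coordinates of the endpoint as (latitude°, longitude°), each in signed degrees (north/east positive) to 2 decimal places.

34.66°, -43.88°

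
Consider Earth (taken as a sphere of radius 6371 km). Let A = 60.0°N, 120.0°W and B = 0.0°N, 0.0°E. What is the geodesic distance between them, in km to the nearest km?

11617 km

With latitudes φ₁ = 60.000°, φ₂ = 0.000° and longitude difference Δλ = 120.000°:
cos c = sin φ₁ sin φ₂ + cos φ₁ cos φ₂ cos Δλ = (0.8660)(0.0000) + (0.5000)(1.0000)(-0.5000) = -0.25000,
so c = arccos(-0.25000) = 1.82348 rad.
Distance = R·c = 6371 × 1.8235 ≈ 11617 km.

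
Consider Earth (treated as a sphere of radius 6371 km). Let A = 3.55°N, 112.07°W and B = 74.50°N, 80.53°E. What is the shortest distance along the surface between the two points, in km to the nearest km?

11295 km

Let φ₁ = 0.0620 rad, φ₂ = 1.3003 rad, and Δλ = -2.9217 rad.
Haversine: a = sin²(Δφ/2) + cos φ₁ cos φ₂ sin²(Δλ/2) = 0.3368 + (0.9981)(0.2672)(0.9880) = 0.60032.
Central angle c = 2·arcsin(√a) = 1.77280 rad.
Distance = R·c = 6371 × 1.7728 ≈ 11295 km.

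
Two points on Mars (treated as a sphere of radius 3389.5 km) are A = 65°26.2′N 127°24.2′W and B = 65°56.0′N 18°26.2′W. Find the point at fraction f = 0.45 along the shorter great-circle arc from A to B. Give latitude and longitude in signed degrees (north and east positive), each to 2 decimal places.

75.12°, -81.34°

Central angle δ = 0.6835 rad. Interpolating on the sphere with fraction f = 0.45:
P = [sin((1−f)δ)·A + sin(fδ)·B] / sin δ = 0.5814·A + 0.4794·B in Cartesian coordinates,
giving P = (0.0387, -0.2538, 0.9665), i.e. latitude 75.12°, longitude -81.34°.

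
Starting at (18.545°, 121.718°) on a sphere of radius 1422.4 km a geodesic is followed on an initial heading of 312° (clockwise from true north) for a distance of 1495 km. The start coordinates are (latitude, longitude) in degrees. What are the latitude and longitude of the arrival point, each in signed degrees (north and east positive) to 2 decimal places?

Angular distance δ = d/R = 1495/1422.4 = 1.05104 rad; initial bearing θ = 5.4454 rad.
sin φ₂ = sin φ₁ cos δ + cos φ₁ sin δ cos θ = (0.3180)(0.4967) + (0.9481)(0.8679)(0.6691) = 0.7086, so φ₂ = 45.12°.
Δλ = atan2(sin θ sin δ cos φ₁, cos δ − sin φ₁ sin φ₂) = atan2(-0.6115, 0.2713) = -66.075°.
λ₂ = 121.718° − 66.075° = 55.64°.

45.12°, 55.64°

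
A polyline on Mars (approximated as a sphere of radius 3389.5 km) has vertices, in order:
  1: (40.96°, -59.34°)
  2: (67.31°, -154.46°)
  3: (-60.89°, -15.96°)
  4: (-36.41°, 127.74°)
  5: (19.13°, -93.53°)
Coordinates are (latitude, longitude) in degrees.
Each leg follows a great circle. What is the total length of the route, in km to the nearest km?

25681 km

Leg 1→2: central angle 0.9535 rad, distance 3232.0 km.
Leg 2→3: central angle 2.8134 rad, distance 9535.9 km.
Leg 3→4: central angle 1.3663 rad, distance 4631.2 km.
Leg 4→5: central angle 2.4434 rad, distance 8281.9 km.
Total: 3232.0 + 9535.9 + 4631.2 + 8281.9 ≈ 25681 km.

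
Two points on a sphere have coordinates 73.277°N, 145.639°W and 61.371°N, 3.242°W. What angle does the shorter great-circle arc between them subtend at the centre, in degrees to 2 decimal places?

With latitudes φ₁ = 73.277°, φ₂ = 61.371° and longitude difference Δλ = 142.397°:
Haversine: a = sin²(Δφ/2) + cos φ₁ cos φ₂ sin²(Δλ/2) = 0.0108 + (0.2877)(0.4791)(0.8961) = 0.13430.
Central angle c = 2·arcsin(√a) = 0.75044 rad.
So the angular separation is 43.00°.

43.00°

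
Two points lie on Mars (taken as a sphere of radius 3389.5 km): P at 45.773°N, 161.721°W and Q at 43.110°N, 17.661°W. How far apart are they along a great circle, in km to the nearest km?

5061 km

With latitudes φ₁ = 45.773°, φ₂ = 43.110° and longitude difference Δλ = 144.060°:
cos c = sin φ₁ sin φ₂ + cos φ₁ cos φ₂ cos Δλ = (0.7166)(0.6834) + (0.6975)(0.7300)(-0.8096) = 0.07744,
so c = arccos(0.07744) = 1.49328 rad.
Distance = R·c = 3389.5 × 1.4933 ≈ 5061 km.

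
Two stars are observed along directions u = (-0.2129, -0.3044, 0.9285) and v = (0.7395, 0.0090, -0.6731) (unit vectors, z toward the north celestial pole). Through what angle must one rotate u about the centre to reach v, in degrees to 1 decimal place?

141.7°

u·v = -0.7852; |u| = 1.0000, |v| = 1.0000.
cos θ = (u·v)/(|u||v|) = -0.7851, so θ = 141.7°.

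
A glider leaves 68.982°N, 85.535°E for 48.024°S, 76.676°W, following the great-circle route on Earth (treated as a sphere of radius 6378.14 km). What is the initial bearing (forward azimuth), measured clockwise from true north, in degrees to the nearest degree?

With φ₁ = 1.2040, φ₂ = -0.8382, Δλ = -2.8311 rad, the forward-azimuth formula gives
θ = atan2( sin Δλ cos φ₂ , cos φ₁ sin φ₂ − sin φ₁ cos φ₂ cos Δλ ) = atan2(-0.2043, 0.3278) = -31.93°.
Adding 360° brings this into [0°, 360°): 328°.

328°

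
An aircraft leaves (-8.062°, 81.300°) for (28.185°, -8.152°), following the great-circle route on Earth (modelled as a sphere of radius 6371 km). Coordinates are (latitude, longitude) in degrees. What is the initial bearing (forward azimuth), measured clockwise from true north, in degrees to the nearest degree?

Δλ = -89.452° = -1.5612 rad.
y = sin Δλ · cos φ₂ = (-1.0000)(0.8814) = -0.8814
x = cos φ₁ sin φ₂ − sin φ₁ cos φ₂ cos Δλ = (0.9901)(0.4723) − (-0.1402)(0.8814)(0.0096) = 0.4688
θ = atan2(y, x) = -61.99°; adding 360° gives 298°.

298°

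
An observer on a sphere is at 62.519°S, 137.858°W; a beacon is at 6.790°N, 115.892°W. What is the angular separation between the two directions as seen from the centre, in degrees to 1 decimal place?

With latitudes φ₁ = -62.519°, φ₂ = 6.790° and longitude difference Δλ = 21.966°:
cos c = sin φ₁ sin φ₂ + cos φ₁ cos φ₂ cos Δλ = (-0.8872)(0.1182) + (0.4615)(0.9930)(0.9274) = 0.32006,
so c = arccos(0.32006) = 1.24500 rad.
So the angular separation is 71.3°.

71.3°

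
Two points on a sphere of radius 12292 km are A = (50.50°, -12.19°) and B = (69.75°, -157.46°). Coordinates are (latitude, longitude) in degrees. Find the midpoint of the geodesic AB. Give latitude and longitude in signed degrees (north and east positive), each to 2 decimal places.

The central angle between A and B is δ = 0.9968 rad.
With f = 0.5, the slerp weights are sin((1−f)δ)/sin δ = 0.5692 and sin(fδ)/sin δ = 0.5692.
Weighted sum of the unit vectors: (0.5692)·(0.6217,-0.1343,0.7716) + (0.5692)·(-0.3197,-0.1327,0.9382) = (0.1719, -0.1520, 0.9733).
Converting back: φ = atan2(z, √(x²+y²)) = 76.73°, λ = atan2(y, x) = -41.47°.

76.73°, -41.47°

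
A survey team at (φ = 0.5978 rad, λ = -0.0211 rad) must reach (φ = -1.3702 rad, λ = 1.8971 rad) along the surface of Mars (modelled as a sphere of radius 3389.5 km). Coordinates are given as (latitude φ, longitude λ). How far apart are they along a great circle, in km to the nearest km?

In radians: φ₁ = 0.5978, φ₂ = -1.3702, Δλ = 109.905° = 1.9182 rad.
cos c = sin φ₁ sin φ₂ + cos φ₁ cos φ₂ cos Δλ = (0.5628)(-0.9799) + (0.8266)(0.1993)(-0.3405) = -0.60761,
so c = arccos(-0.60761) = 2.22385 rad.
Distance = R·c = 3389.5 × 2.2238 ≈ 7538 km.

7538 km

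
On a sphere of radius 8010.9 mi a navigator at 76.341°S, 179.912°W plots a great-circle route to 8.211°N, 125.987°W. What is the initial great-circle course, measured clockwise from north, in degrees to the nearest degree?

53°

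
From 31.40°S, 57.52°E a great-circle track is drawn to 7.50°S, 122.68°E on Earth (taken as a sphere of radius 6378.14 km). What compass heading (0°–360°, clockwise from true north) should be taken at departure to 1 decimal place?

83.3°

Δλ = 65.160° = 1.1373 rad.
y = sin Δλ · cos φ₂ = (0.9075)(0.9914) = 0.8997
x = cos φ₁ sin φ₂ − sin φ₁ cos φ₂ cos Δλ = (0.8536)(-0.1305) − (-0.5210)(0.9914)(0.4201) = 0.1056
θ = atan2(y, x) = 83.31°, so the bearing is 83.3°.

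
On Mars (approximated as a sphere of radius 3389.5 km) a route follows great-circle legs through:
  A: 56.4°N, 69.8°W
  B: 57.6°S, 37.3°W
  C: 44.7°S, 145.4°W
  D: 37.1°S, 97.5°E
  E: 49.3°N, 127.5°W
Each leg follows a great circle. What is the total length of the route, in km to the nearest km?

Leg A→B: central angle 2.0411 rad, distance 6918.4 km.
Leg B→C: central angle 1.0752 rad, distance 3644.3 km.
Leg C→D: central angle 1.4040 rad, distance 4758.8 km.
Leg D→E: central angle 2.5411 rad, distance 8613.2 km.
Total: 6918.4 + 3644.3 + 4758.8 + 8613.2 ≈ 23935 km.

23935 km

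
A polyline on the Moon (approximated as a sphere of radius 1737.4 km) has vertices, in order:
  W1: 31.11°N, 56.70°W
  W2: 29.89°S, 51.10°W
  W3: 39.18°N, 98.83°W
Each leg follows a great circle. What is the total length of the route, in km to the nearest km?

Leg W1→W2: central angle 1.0687 rad, distance 1856.8 km.
Leg W2→W3: central angle 1.4331 rad, distance 2490.0 km.
Total: 1856.8 + 2490.0 ≈ 4347 km.

4347 km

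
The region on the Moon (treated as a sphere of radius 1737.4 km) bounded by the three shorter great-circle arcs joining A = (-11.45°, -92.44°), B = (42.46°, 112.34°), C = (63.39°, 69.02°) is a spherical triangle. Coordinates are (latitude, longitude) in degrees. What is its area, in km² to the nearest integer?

3672401 km²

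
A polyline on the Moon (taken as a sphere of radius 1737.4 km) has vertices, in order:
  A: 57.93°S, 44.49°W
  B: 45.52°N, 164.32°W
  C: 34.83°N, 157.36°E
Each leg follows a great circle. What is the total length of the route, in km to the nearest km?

5245 km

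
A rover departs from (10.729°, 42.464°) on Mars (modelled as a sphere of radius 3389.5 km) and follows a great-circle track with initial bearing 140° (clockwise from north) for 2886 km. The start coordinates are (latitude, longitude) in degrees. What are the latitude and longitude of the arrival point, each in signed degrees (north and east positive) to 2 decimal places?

-26.33°, 75.11°

Angular distance δ = d/R = 2886/3389.5 = 0.85145 rad; initial bearing θ = 2.4435 rad.
sin φ₂ = sin φ₁ cos δ + cos φ₁ sin δ cos θ = (0.1862)(0.6589) + (0.9825)(0.7522)(-0.7660) = -0.4435, so φ₂ = -26.33°.
Δλ = atan2(sin θ sin δ cos φ₁, cos δ − sin φ₁ sin φ₂) = atan2(0.4751, 0.7415) = 32.649°.
λ₂ = 42.464° + 32.649° = 75.11°.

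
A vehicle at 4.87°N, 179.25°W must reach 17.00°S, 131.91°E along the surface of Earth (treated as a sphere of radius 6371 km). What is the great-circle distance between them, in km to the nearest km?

Let φ₁ = 0.0850 rad, φ₂ = -0.2967 rad, and Δλ = -0.8524 rad.
cos c = sin φ₁ sin φ₂ + cos φ₁ cos φ₂ cos Δλ = (0.0849)(-0.2924) + (0.9964)(0.9563)(0.6582) = 0.60231,
so c = arccos(0.60231) = 0.92440 rad.
Distance = R·c = 6371 × 0.9244 ≈ 5889 km.

5889 km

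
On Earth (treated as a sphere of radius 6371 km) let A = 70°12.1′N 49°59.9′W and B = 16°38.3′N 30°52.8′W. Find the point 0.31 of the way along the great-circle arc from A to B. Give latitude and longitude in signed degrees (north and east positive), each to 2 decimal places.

Central angle δ = 0.9569 rad. Interpolating on the sphere with fraction f = 0.31:
P = [sin((1−f)δ)·A + sin(fδ)·B] / sin δ = 0.7503·A + 0.3576·B in Cartesian coordinates,
giving P = (0.4574, -0.3705, 0.8084), i.e. latitude 53.94°, longitude -39.01°.

53.94°, -39.01°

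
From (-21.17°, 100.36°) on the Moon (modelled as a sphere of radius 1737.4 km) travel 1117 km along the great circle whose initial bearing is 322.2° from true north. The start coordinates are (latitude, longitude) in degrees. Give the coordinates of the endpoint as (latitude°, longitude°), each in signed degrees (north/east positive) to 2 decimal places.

8.78°, 78.53°

Angular distance δ = d/R = 1117/1737.4 = 0.64291 rad; initial bearing θ = 5.6235 rad.
sin φ₂ = sin φ₁ cos δ + cos φ₁ sin δ cos θ = (-0.3611)(0.8004) + (0.9325)(0.5995)(0.7902) = 0.1527, so φ₂ = 8.78°.
Δλ = atan2(sin θ sin δ cos φ₁, cos δ − sin φ₁ sin φ₂) = atan2(-0.3427, 0.8555) = -21.828°.
λ₂ = 100.360° − 21.828° = 78.53°.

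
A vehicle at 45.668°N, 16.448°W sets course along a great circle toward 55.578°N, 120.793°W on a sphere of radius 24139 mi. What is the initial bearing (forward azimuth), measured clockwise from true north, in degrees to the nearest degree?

Δλ = -104.345° = -1.8212 rad.
y = sin Δλ · cos φ₂ = (-0.9688)(0.5653) = -0.5477
x = cos φ₁ sin φ₂ − sin φ₁ cos φ₂ cos Δλ = (0.6988)(0.8249) − (0.7153)(0.5653)(-0.2478) = 0.6766
θ = atan2(y, x) = -38.99°; adding 360° gives 321°.

321°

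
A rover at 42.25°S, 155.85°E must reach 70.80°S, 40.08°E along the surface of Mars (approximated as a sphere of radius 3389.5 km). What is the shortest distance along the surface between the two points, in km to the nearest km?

3434 km

With latitudes φ₁ = -42.250°, φ₂ = -70.800° and longitude difference Δλ = -115.770°:
Haversine: a = sin²(Δφ/2) + cos φ₁ cos φ₂ sin²(Δλ/2) = 0.0608 + (0.7402)(0.3289)(0.7174) = 0.23543.
Central angle c = 2·arcsin(√a) = 1.01322 rad.
Distance = R·c = 3389.5 × 1.0132 ≈ 3434 km.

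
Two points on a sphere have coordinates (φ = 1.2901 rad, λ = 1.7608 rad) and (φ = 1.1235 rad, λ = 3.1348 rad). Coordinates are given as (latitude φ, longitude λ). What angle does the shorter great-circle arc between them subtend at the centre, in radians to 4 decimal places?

0.4740 rad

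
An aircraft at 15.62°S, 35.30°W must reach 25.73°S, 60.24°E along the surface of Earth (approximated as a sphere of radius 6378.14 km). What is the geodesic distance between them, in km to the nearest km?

9807 km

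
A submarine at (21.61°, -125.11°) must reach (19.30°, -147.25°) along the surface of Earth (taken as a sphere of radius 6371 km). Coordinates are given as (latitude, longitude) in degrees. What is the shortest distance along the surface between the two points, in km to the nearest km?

2319 km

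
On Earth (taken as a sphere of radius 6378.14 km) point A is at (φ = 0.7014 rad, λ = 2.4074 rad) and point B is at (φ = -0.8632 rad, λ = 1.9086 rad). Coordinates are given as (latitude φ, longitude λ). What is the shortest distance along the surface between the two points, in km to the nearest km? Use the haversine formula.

10365 km

In radians: φ₁ = 0.7014, φ₂ = -0.8632, Δλ = -28.579° = -0.4988 rad.
Haversine: a = sin²(Δφ/2) + cos φ₁ cos φ₂ sin²(Δλ/2) = 0.4969 + (0.7639)(0.6500)(0.0609) = 0.52715.
Central angle c = 2·arcsin(√a) = 1.62513 rad.
Distance = R·c = 6378.14 × 1.6251 ≈ 10365 km.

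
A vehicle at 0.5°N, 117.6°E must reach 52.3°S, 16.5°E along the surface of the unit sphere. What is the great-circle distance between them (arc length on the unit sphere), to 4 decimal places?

With latitudes φ₁ = 0.500°, φ₂ = -52.300° and longitude difference Δλ = -101.100°:
cos c = sin φ₁ sin φ₂ + cos φ₁ cos φ₂ cos Δλ = (0.0087)(-0.7912) + (1.0000)(0.6115)(-0.1925) = -0.12463,
so c = arccos(-0.12463) = 1.69575 rad.
On the unit sphere the arc length equals the central angle: 1.6958.

1.6958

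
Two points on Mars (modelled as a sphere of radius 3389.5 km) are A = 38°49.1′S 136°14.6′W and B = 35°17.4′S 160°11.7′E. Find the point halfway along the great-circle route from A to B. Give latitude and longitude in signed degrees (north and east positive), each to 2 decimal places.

Central angle δ = 0.8694 rad. Interpolating on the sphere with fraction f = 0.5:
P = [sin((1−f)δ)·A + sin(fδ)·B] / sin δ = 0.5513·A + 0.5513·B in Cartesian coordinates,
giving P = (-0.7336, -0.1446, -0.6640), i.e. latitude -41.61°, longitude -168.85°.

-41.61°, -168.85°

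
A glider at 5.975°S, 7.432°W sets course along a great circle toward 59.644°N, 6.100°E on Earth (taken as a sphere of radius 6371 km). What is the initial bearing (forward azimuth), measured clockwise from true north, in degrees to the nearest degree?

Δλ = 13.532° = 0.2362 rad.
y = sin Δλ · cos φ₂ = (0.2340)(0.5054) = 0.1183
x = cos φ₁ sin φ₂ − sin φ₁ cos φ₂ cos Δλ = (0.9946)(0.8629) − (-0.1041)(0.5054)(0.9722) = 0.9094
θ = atan2(y, x) = 7.41°, so the bearing is 7°.

7°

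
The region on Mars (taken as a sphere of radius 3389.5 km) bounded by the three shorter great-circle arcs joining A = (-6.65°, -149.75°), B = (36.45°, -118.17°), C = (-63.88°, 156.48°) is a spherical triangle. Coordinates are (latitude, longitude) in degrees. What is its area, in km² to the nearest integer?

Side lengths (central angles): a = 2.0999, b = 1.1999, c = 0.9124 rad; semiperimeter s = 2.1061.
By l'Huilier's theorem, tan(E/4) = √[tan(s/2) tan((s−a)/2) tan((s−b)/2) tan((s−c)/2)], giving spherical excess E = 0.1700 rad.
Area = E·R² = 0.1700 × (3389.5)² ≈ 1953397 km².

1953397 km²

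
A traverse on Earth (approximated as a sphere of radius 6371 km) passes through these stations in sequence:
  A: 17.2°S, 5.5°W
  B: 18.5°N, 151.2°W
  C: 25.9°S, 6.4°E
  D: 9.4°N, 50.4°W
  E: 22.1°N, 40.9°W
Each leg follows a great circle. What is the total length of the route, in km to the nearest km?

Leg A→B: central angle 2.5722 rad, distance 16387.2 km.
Leg B→C: central angle 2.7579 rad, distance 17570.8 km.
Leg C→D: central angle 1.1433 rad, distance 7283.9 km.
Leg D→E: central angle 0.2729 rad, distance 1738.5 km.
Total: 16387.2 + 17570.8 + 7283.9 + 1738.5 ≈ 42980 km.

42980 km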